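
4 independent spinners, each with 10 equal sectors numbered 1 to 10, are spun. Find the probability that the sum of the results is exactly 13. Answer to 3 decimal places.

0.022

There are 10^4 = 10000 equally likely outcomes.
The number of ordered 4-tuples from {1,…,10} summing to 13 is 220.
P(sum = 13) = 220/10000 = 11/500 ≈ 0.022.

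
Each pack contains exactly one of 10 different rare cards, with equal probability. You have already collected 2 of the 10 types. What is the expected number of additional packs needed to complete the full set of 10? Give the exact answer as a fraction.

761/28

Starting from 2 distinct types, each trial gives a new one with probability (10−i)/10 when i types are held, so the wait for the next new type is 10/(10−i).
E = 10/8 + 10/7 + 10/6 + 10/5 + 10/4 + 10/3 + 10/2 + 10/1 = 761/28.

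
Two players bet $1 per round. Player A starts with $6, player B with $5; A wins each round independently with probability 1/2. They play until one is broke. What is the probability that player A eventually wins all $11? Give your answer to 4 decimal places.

With a fair step, P(i) = ½P(i−1) + ½P(i+1) with P(0)=0, P(11)=1 has the linear solution P(i) = i/11.
P(6) = 6/11 ≈ 0.5455.

0.5455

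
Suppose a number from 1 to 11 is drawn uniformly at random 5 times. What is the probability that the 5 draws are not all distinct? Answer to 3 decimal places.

0.656

P(all 5 different) = 11/11 · 10/11 · ··· · 7/11 ≈ 0.344.
P(at least two equal) = 1 − 0.344 = 0.656.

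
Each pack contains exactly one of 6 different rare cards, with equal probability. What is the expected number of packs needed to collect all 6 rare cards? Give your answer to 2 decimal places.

After i distinct types are collected, each trial gives a new one with probability (6−i)/6, so the expected wait for the next new type is 6/(6−i).
E = 6/6 + 6/5 + 6/4 + 6/3 + 6/2 + 6/1 = 147/10 ≈ 14.70.

14.70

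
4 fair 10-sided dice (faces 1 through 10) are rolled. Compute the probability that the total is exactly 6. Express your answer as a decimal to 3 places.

0.001

There are 10^4 = 10000 equally likely outcomes.
The number of ordered 4-tuples from {1,…,10} summing to 6 is 10.
P(sum = 6) = 10/10000 = 1/1000 ≈ 0.001.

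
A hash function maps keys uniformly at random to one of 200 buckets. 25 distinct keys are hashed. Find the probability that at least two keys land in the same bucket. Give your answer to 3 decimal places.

It's easier to compute the probability that all 25 are distinct.
P(all distinct) = 200/200 · 199/200 · ··· · 176/200 ≈ 0.209.
So the probability of at least one match is 1 − 0.209 = 0.791.

0.791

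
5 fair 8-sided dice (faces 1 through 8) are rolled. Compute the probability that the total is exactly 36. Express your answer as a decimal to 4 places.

0.0021

There are 8^5 = 32768 equally likely outcomes.
The number of ordered 5-tuples from {1,…,8} summing to 36 is 70.
P(sum = 36) = 70/32768 = 35/16384 ≈ 0.0021.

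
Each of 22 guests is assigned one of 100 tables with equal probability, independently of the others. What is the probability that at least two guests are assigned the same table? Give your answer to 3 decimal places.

0.918

It's easier to compute the probability that all 22 are distinct.
P(all distinct) = 100/100 · 99/100 · ··· · 79/100 ≈ 0.082.
So the probability of at least one match is 1 − 0.082 = 0.918.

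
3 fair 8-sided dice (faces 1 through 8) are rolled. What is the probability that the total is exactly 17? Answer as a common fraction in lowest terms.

There are 8^3 = 512 equally likely outcomes.
The number of ordered 3-tuples from {1,…,8} summing to 17 is 36.
P(sum = 17) = 36/512 = 9/128.

9/128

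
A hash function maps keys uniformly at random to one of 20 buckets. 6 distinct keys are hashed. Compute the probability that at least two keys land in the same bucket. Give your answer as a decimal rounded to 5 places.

0.56395

It's easier to compute the probability that all 6 are distinct.
P(all distinct) = 20/20 · 19/20 · ··· · 15/20 ≈ 0.43605.
So the probability of at least one match is 1 − 0.43605 = 0.56395.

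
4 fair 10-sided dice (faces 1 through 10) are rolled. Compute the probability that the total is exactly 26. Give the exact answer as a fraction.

There are 10^4 = 10000 equally likely outcomes.
The number of ordered 4-tuples from {1,…,10} summing to 26 is 540.
P(sum = 26) = 540/10000 = 27/500.

27/500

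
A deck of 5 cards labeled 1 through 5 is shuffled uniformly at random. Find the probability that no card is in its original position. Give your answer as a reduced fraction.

11/30

This is the derangement probability: permutations of 5 with no fixed point.
D(5) = 5! · (1 − 1/1! + 1/2! − ··· + (−1)^5/5!) = 44.
P = 44/120 = 11/30.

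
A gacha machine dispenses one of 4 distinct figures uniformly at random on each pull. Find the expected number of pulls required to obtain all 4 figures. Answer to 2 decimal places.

After i distinct types are collected, each trial gives a new one with probability (4−i)/4, so the expected wait for the next new type is 4/(4−i).
E = 4/4 + 4/3 + 4/2 + 4/1 = 25/3 ≈ 8.33.

8.33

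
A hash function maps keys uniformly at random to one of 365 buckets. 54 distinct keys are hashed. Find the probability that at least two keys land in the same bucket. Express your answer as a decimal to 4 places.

0.9839

It's easier to compute the probability that all 54 are distinct.
P(all distinct) = 365/365 · 364/365 · ··· · 312/365 ≈ 0.0161.
So the probability of at least one match is 1 − 0.0161 = 0.9839.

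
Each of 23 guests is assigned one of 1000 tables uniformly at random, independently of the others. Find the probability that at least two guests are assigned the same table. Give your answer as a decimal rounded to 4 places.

It's easier to compute the probability that all 23 are distinct.
P(all distinct) = 1000/1000 · 999/1000 · ··· · 978/1000 ≈ 0.7750.
So the probability of at least one match is 1 − 0.7750 = 0.2250.

0.2250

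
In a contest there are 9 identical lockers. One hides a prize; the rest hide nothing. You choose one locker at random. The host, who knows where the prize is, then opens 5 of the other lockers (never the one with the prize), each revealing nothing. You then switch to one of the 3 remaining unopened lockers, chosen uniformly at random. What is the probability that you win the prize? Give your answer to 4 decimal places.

0.2963

Your original locker holds the prize with probability 1/9, so the other 8 collectively hold it with probability 8/9.
The host can always find 5 empty lockers to open, so the reveals don't change that 8/9; it is now spread over the 3 remaining unopened lockers.
P(win by switching) = (8/9) · (1/3) = 8/27 ≈ 0.2963.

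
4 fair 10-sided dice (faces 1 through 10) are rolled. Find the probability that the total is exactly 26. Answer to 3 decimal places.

There are 10^4 = 10000 equally likely outcomes.
The number of ordered 4-tuples from {1,…,10} summing to 26 is 540.
P(sum = 26) = 540/10000 = 27/500 ≈ 0.054.

0.054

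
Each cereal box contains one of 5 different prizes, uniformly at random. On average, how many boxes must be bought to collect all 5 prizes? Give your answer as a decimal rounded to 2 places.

11.42

After i distinct types are collected, each trial gives a new one with probability (5−i)/5, so the expected wait for the next new type is 5/(5−i).
E = 5/5 + 5/4 + 5/3 + 5/2 + 5/1 = 137/12 ≈ 11.42.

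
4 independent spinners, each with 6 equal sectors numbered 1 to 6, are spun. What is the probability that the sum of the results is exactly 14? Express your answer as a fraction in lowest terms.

73/648

There are 6^4 = 1296 equally likely outcomes.
The number of ordered 4-tuples from {1,…,6} summing to 14 is 146.
P(sum = 14) = 146/1296 = 73/648.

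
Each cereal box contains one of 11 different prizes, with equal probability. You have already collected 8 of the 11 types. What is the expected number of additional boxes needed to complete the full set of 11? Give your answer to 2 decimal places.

Starting from 8 distinct types, each trial gives a new one with probability (11−i)/11 when i types are held, so the wait for the next new type is 11/(11−i).
E = 11/3 + 11/2 + 11/1 = 121/6 ≈ 20.17.

20.17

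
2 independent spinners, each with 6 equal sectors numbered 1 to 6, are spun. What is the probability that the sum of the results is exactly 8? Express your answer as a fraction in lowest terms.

There are 6^2 = 36 equally likely outcomes.
The number of ordered 2-tuples from {1,…,6} summing to 8 is 5.
P(sum = 8) = 5/36.

5/36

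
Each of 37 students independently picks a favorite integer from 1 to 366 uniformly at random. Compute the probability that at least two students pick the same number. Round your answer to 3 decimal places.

It's easier to compute the probability that all 37 are distinct.
P(all distinct) = 366/366 · 365/366 · ··· · 330/366 ≈ 0.152.
So the probability of at least one match is 1 − 0.152 = 0.848.

0.848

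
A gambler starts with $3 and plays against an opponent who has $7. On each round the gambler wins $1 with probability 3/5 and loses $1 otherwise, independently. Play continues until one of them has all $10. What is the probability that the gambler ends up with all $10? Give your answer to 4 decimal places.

0.7161

Let r = q/p = (2/5)/(3/5) = 2/3. The recurrence P(i) = p·P(i+1) + q·P(i−1) with P(0)=0, P(10)=1 gives P(i) = (1 − r^i)/(1 − r^10).
P(3) = (1 − (2/3)^3) / (1 − (2/3)^10) = 41553/58025 ≈ 0.7161.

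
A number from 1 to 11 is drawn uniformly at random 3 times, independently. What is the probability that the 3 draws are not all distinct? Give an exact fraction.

P(all 3 different) = 11/11 · 10/11 · ··· · 9/11 = 90/121.
P(at least two equal) = 1 − 90/121 = 31/121.

31/121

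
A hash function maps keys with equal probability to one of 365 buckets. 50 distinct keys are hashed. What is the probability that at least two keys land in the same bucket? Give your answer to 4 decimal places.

0.9704

It's easier to compute the probability that all 50 are distinct.
P(all distinct) = 365/365 · 364/365 · ··· · 316/365 ≈ 0.0296.
So the probability of at least one match is 1 − 0.0296 = 0.9704.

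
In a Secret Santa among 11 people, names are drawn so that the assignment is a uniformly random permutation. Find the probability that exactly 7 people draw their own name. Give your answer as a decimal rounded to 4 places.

0.0001

Choose which 7 of the 11 are fixed: C(11,7) = 330 ways.
The remaining 4 must have no fixed point: D(4) = 9.
P = 330·9/39916800 = 1/13440 ≈ 0.0001.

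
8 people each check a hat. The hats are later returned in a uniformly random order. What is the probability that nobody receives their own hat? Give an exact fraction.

This is the derangement probability: permutations of 8 with no fixed point.
D(8) = 8! · (1 − 1/1! + 1/2! − ··· + (−1)^8/8!) = 14833.
P = 14833/40320 = 2119/5760.

2119/5760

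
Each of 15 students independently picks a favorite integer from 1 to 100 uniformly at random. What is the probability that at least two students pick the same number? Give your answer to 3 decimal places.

It's easier to compute the probability that all 15 are distinct.
P(all distinct) = 100/100 · 99/100 · ··· · 86/100 ≈ 0.331.
So the probability of at least one match is 1 − 0.331 = 0.669.

0.669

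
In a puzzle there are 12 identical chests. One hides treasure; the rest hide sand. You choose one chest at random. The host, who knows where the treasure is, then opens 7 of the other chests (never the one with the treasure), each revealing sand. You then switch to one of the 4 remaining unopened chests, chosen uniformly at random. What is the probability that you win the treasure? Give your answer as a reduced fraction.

11/48

Your original chest holds the treasure with probability 1/12, so the other 11 collectively hold it with probability 11/12.
The host can always find 7 empty chests to open, so the reveals don't change that 11/12; it is now spread over the 4 remaining unopened chests.
P(win by switching) = (11/12) · (1/4) = 11/48.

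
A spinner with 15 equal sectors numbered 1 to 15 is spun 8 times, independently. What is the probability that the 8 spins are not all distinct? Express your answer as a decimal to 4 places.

0.8988

P(all 8 different) = 15/15 · 14/15 · ··· · 8/15 ≈ 0.1012.
P(at least two equal) = 1 − 0.1012 = 0.8988.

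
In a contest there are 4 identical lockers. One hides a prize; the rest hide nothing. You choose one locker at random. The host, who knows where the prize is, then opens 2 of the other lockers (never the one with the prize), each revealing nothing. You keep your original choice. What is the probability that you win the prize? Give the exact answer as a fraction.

The host can always open 2 empty lockers regardless of your choice, so the reveals give no information about your original locker.
P(win by staying) = 1/4.

1/4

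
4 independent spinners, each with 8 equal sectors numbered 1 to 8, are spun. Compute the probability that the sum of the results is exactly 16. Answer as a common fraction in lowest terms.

There are 8^4 = 4096 equally likely outcomes.
The number of ordered 4-tuples from {1,…,8} summing to 16 is 315.
P(sum = 16) = 315/4096.

315/4096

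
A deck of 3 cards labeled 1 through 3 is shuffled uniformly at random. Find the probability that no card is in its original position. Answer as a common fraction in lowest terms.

This is the derangement probability: permutations of 3 with no fixed point.
D(3) = 3! · (1 − 1/1! + 1/2! − ··· + (−1)^3/3!) = 2.
P = 2/6 = 1/3.

1/3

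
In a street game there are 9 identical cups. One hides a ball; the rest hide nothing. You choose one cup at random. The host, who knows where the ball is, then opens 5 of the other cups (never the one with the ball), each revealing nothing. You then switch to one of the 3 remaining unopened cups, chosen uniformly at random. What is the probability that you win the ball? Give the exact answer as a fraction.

8/27

Your original cup holds the ball with probability 1/9, so the other 8 collectively hold it with probability 8/9.
The host can always find 5 empty cups to open, so the reveals don't change that 8/9; it is now spread over the 3 remaining unopened cups.
P(win by switching) = (8/9) · (1/3) = 8/27.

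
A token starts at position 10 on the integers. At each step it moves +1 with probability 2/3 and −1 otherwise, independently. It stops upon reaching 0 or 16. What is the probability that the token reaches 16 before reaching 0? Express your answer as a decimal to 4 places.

0.9990

Let r = q/p = (1/3)/(2/3) = 1/2. The recurrence P(i) = p·P(i+1) + q·P(i−1) with P(0)=0, P(16)=1 gives P(i) = (1 − r^i)/(1 − r^16).
P(10) = (1 − (1/2)^10) / (1 − (1/2)^16) = 21824/21845 ≈ 0.9990.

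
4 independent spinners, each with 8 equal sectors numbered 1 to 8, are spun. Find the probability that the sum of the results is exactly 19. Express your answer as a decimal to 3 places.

0.082

There are 8^4 = 4096 equally likely outcomes.
The number of ordered 4-tuples from {1,…,8} summing to 19 is 336.
P(sum = 19) = 336/4096 = 21/256 ≈ 0.082.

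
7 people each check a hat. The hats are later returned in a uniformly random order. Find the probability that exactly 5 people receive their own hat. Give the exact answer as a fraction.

1/240

Choose which 5 of the 7 are fixed: C(7,5) = 21 ways.
The remaining 2 must have no fixed point: D(2) = 1.
P = 21·1/5040 = 1/240.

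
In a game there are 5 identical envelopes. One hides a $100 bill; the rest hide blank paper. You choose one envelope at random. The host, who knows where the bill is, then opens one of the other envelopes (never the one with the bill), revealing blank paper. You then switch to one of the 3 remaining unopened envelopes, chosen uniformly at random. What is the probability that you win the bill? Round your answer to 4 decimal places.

Your original envelope holds the bill with probability 1/5, so the other 4 collectively hold it with probability 4/5.
The host can always find an empty envelope to open, so this doesn't change that 4/5; it is now spread over the 3 remaining unopened envelopes.
P(win by switching) = (4/5) · (1/3) = 4/15 ≈ 0.2667.

0.2667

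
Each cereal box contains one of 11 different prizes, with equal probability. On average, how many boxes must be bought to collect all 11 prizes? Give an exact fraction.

83711/2520

After i distinct types are collected, each trial gives a new one with probability (11−i)/11, so the expected wait for the next new type is 11/(11−i).
E = 11/11 + 11/10 + 11/9 + 11/8 + 11/7 + 11/6 + 11/5 + 11/4 + 11/3 + 11/2 + 11/1 = 83711/2520.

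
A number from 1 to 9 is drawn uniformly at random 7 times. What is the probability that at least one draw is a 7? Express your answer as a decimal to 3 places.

P(no draw is a 7) = (8/9)^7 ≈ 0.438.
P(at least one) = 1 − 0.438 = 0.562.

0.562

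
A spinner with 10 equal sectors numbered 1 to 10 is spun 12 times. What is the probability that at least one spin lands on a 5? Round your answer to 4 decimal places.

0.7176

P(no spin lands on a 5) = (9/10)^12 ≈ 0.2824.
P(at least one) = 1 − 0.2824 = 0.7176.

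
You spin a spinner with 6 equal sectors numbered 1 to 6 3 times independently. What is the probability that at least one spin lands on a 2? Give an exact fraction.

91/216

P(no spin lands on a 2) = (5/6)^3 = 125/216.
P(at least one) = 1 − 125/216 = 91/216.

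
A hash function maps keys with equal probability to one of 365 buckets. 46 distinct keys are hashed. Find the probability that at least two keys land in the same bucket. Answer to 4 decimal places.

0.9483

It's easier to compute the probability that all 46 are distinct.
P(all distinct) = 365/365 · 364/365 · ··· · 320/365 ≈ 0.0517.
So the probability of at least one match is 1 − 0.0517 = 0.9483.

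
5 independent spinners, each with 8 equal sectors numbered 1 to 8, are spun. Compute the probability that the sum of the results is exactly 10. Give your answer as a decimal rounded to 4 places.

0.0038

There are 8^5 = 32768 equally likely outcomes.
The number of ordered 5-tuples from {1,…,8} summing to 10 is 126.
P(sum = 10) = 126/32768 = 63/16384 ≈ 0.0038.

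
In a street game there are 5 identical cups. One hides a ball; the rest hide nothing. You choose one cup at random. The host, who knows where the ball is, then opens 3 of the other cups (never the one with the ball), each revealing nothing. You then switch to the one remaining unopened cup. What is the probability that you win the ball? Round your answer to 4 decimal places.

Your original cup holds the ball with probability 1/5, so the other 4 collectively hold it with probability 4/5.
The host can always find 3 empty cups to open, so the reveals don't change that 4/5; it is now spread over the 1 remaining unopened cup.
P(win by switching) = (4/5) · (1/1) = 4/5 ≈ 0.8000.

0.8000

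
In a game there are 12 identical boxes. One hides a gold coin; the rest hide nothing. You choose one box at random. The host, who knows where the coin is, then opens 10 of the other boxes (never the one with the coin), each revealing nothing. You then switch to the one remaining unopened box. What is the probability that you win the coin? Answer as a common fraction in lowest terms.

Your original box holds the coin with probability 1/12, so the other 11 collectively hold it with probability 11/12.
The host can always find 10 empty boxes to open, so the reveals don't change that 11/12; it is now spread over the 1 remaining unopened box.
P(win by switching) = (11/12) · (1/1) = 11/12.

11/12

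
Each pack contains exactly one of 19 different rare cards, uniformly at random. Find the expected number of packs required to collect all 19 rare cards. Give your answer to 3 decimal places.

After i distinct types are collected, each trial gives a new one with probability (19−i)/19, so the expected wait for the next new type is 19/(19−i).
E = 19/19 + 19/18 + 19/17 + 19/16 + 19/15 + 19/14 + 19/13 + 19/12 + 19/11 + 19/10 + 19/9 + 19/8 + 19/7 + 19/6 + 19/5 + 19/4 + 19/3 + 19/2 + 19/1 = 275295799/4084080 ≈ 67.407.

67.407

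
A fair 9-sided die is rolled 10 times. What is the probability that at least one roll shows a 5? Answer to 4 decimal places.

0.6921

P(no roll shows a 5) = (8/9)^10 ≈ 0.3079.
P(at least one) = 1 − 0.3079 = 0.6921.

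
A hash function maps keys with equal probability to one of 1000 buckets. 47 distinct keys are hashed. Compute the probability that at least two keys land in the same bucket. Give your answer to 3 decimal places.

0.667

It's easier to compute the probability that all 47 are distinct.
P(all distinct) = 1000/1000 · 999/1000 · ··· · 954/1000 ≈ 0.333.
So the probability of at least one match is 1 − 0.333 = 0.667.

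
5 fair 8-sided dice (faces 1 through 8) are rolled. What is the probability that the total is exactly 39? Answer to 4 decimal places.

There are 8^5 = 32768 equally likely outcomes.
The number of ordered 5-tuples from {1,…,8} summing to 39 is 5.
P(sum = 39) = 5/32768 ≈ 0.0002.

0.0002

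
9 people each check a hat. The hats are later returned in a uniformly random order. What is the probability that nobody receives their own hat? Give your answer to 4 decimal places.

0.3679

This is the derangement probability: permutations of 9 with no fixed point.
D(9) = 9! · (1 − 1/1! + 1/2! − ··· + (−1)^9/9!) = 133496.
P = 133496/362880 = 16687/45360 ≈ 0.3679.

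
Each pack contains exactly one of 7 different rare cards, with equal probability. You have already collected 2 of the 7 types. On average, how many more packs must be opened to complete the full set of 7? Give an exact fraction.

959/60

Starting from 2 distinct types, each trial gives a new one with probability (7−i)/7 when i types are held, so the wait for the next new type is 7/(7−i).
E = 7/5 + 7/4 + 7/3 + 7/2 + 7/1 = 959/60.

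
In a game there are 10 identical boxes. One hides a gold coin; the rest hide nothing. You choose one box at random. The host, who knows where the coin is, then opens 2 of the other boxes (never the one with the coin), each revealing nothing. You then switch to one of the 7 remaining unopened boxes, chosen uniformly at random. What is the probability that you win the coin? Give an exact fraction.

9/70

Your original box holds the coin with probability 1/10, so the other 9 collectively hold it with probability 9/10.
The host can always find 2 empty boxes to open, so the reveals don't change that 9/10; it is now spread over the 7 remaining unopened boxes.
P(win by switching) = (9/10) · (1/7) = 9/70.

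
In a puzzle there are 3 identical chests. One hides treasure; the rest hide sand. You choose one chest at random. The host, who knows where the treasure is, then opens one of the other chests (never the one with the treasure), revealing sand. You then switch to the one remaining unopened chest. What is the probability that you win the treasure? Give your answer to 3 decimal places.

0.667

Your original chest holds the treasure with probability 1/3, so the other 2 collectively hold it with probability 2/3.
The host can always find an empty chest to open, so this doesn't change that 2/3; it is now spread over the 1 remaining unopened chest.
P(win by switching) = (2/3) · (1/1) = 2/3 ≈ 0.667.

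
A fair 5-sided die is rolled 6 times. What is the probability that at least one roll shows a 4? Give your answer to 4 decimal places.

0.7379

P(no roll shows a 4) = (4/5)^6 ≈ 0.2621.
P(at least one) = 1 − 0.2621 = 0.7379.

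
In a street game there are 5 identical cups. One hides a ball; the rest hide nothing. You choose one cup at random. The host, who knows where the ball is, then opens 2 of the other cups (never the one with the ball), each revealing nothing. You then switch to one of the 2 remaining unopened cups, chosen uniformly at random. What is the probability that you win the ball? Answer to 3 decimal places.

0.400

Your original cup holds the ball with probability 1/5, so the other 4 collectively hold it with probability 4/5.
The host can always find 2 empty cups to open, so the reveals don't change that 4/5; it is now spread over the 2 remaining unopened cups.
P(win by switching) = (4/5) · (1/2) = 2/5 ≈ 0.400.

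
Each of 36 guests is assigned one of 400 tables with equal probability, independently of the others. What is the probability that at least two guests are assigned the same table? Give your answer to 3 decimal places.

It's easier to compute the probability that all 36 are distinct.
P(all distinct) = 400/400 · 399/400 · ··· · 365/400 ≈ 0.197.
So the probability of at least one match is 1 − 0.197 = 0.803.

0.803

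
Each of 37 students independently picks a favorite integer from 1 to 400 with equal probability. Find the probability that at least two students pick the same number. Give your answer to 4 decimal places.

0.8206

It's easier to compute the probability that all 37 are distinct.
P(all distinct) = 400/400 · 399/400 · ··· · 364/400 ≈ 0.1794.
So the probability of at least one match is 1 − 0.1794 = 0.8206.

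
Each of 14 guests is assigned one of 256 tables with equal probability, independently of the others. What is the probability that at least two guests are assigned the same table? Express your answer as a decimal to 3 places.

It's easier to compute the probability that all 14 are distinct.
P(all distinct) = 256/256 · 255/256 · ··· · 243/256 ≈ 0.696.
So the probability of at least one match is 1 − 0.696 = 0.304.

0.304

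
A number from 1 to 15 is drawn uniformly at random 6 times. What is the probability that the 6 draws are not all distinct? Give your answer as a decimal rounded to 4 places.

P(all 6 different) = 15/15 · 14/15 · ··· · 10/15 ≈ 0.3164.
P(at least two equal) = 1 − 0.3164 = 0.6836.

0.6836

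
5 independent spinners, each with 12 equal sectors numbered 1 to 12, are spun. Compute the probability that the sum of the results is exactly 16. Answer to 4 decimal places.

0.0055

There are 12^5 = 248832 equally likely outcomes.
The number of ordered 5-tuples from {1,…,12} summing to 16 is 1365.
P(sum = 16) = 1365/248832 = 455/82944 ≈ 0.0055.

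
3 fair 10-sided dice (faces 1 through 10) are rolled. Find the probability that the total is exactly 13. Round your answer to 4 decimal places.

0.0630

There are 10^3 = 1000 equally likely outcomes.
The number of ordered 3-tuples from {1,…,10} summing to 13 is 63.
P(sum = 13) = 63/1000 ≈ 0.0630.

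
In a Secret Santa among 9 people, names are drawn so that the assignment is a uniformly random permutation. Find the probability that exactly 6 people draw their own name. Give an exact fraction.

1/2160

Choose which 6 of the 9 are fixed: C(9,6) = 84 ways.
The remaining 3 must have no fixed point: D(3) = 2.
P = 84·2/362880 = 1/2160.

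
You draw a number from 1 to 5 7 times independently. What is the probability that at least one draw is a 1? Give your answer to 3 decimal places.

0.790

P(no draw is a 1) = (4/5)^7 ≈ 0.210.
P(at least one) = 1 − 0.210 = 0.790.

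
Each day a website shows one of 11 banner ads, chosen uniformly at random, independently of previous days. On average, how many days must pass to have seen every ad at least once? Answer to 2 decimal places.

33.22

After i distinct types are collected, each trial gives a new one with probability (11−i)/11, so the expected wait for the next new type is 11/(11−i).
E = 11/11 + 11/10 + 11/9 + 11/8 + 11/7 + 11/6 + 11/5 + 11/4 + 11/3 + 11/2 + 11/1 = 83711/2520 ≈ 33.22.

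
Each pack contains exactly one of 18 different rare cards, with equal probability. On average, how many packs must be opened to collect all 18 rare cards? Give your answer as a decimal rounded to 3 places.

After i distinct types are collected, each trial gives a new one with probability (18−i)/18, so the expected wait for the next new type is 18/(18−i).
E = 18/18 + 18/17 + 18/16 + 18/15 + 18/14 + 18/13 + 18/12 + 18/11 + 18/10 + 18/9 + 18/8 + 18/7 + 18/6 + 18/5 + 18/4 + 18/3 + 18/2 + 18/1 = 42822903/680680 ≈ 62.912.

62.912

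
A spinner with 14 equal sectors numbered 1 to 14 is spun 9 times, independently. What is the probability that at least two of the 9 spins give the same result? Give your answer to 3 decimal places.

P(all 9 different) = 14/14 · 13/14 · ··· · 6/14 ≈ 0.035.
P(at least two equal) = 1 − 0.035 = 0.965.

0.965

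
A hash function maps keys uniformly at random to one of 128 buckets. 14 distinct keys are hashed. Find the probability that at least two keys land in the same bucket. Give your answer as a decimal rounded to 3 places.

0.522

It's easier to compute the probability that all 14 are distinct.
P(all distinct) = 128/128 · 127/128 · ··· · 115/128 ≈ 0.478.
So the probability of at least one match is 1 − 0.478 = 0.522.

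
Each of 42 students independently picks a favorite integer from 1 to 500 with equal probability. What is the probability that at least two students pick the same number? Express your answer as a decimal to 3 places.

0.830

It's easier to compute the probability that all 42 are distinct.
P(all distinct) = 500/500 · 499/500 · ··· · 459/500 ≈ 0.170.
So the probability of at least one match is 1 − 0.170 = 0.830.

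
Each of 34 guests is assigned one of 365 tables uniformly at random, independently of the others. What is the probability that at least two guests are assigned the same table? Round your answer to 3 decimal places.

It's easier to compute the probability that all 34 are distinct.
P(all distinct) = 365/365 · 364/365 · ··· · 332/365 ≈ 0.205.
So the probability of at least one match is 1 − 0.205 = 0.795.

0.795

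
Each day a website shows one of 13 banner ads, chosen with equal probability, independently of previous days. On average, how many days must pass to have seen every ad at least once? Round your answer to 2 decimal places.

41.34

After i distinct types are collected, each trial gives a new one with probability (13−i)/13, so the expected wait for the next new type is 13/(13−i).
E = 13/13 + 13/12 + 13/11 + 13/10 + 13/9 + 13/8 + 13/7 + 13/6 + 13/5 + 13/4 + 13/3 + 13/2 + 13/1 = 1145993/27720 ≈ 41.34.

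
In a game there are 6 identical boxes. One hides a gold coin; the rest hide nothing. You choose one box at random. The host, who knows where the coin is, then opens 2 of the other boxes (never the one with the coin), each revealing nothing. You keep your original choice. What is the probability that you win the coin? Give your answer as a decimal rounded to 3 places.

The host can always open 2 empty boxes regardless of your choice, so the reveals give no information about your original box.
P(win by staying) = 1/6 ≈ 0.167.

0.167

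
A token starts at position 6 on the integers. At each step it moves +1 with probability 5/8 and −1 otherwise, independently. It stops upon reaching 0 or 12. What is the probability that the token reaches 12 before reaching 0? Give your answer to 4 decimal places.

0.9554

Let r = q/p = (3/8)/(5/8) = 3/5. The recurrence P(i) = p·P(i+1) + q·P(i−1) with P(0)=0, P(12)=1 gives P(i) = (1 − r^i)/(1 − r^12).
P(6) = (1 − (3/5)^6) / (1 − (3/5)^12) = 15625/16354 ≈ 0.9554.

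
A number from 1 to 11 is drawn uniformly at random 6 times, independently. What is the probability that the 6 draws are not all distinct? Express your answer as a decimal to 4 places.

0.8122

P(all 6 different) = 11/11 · 10/11 · ··· · 6/11 ≈ 0.1878.
P(at least two equal) = 1 − 0.1878 = 0.8122.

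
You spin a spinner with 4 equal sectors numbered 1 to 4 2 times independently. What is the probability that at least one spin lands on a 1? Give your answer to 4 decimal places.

P(no spin lands on a 1) = (3/4)^2 ≈ 0.5625.
P(at least one) = 1 − 0.5625 = 0.4375.

0.4375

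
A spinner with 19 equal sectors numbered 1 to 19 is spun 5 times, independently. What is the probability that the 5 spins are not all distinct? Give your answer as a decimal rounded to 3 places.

0.436

P(all 5 different) = 19/19 · 18/19 · ··· · 15/19 ≈ 0.564.
P(at least two equal) = 1 − 0.564 = 0.436.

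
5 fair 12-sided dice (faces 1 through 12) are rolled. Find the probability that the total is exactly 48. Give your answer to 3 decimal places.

0.007

There are 12^5 = 248832 equally likely outcomes.
The number of ordered 5-tuples from {1,…,12} summing to 48 is 1815.
P(sum = 48) = 1815/248832 = 605/82944 ≈ 0.007.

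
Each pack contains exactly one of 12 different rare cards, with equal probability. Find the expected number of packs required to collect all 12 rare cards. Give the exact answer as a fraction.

86021/2310

After i distinct types are collected, each trial gives a new one with probability (12−i)/12, so the expected wait for the next new type is 12/(12−i).
E = 12/12 + 12/11 + 12/10 + 12/9 + 12/8 + 12/7 + 12/6 + 12/5 + 12/4 + 12/3 + 12/2 + 12/1 = 86021/2310.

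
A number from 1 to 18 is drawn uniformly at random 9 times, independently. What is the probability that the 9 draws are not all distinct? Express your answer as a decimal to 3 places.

0.911

P(all 9 different) = 18/18 · 17/18 · ··· · 10/18 ≈ 0.089.
P(at least two equal) = 1 − 0.089 = 0.911.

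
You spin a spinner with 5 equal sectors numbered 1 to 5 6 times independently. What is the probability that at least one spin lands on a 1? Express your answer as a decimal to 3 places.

0.738

P(no spin lands on a 1) = (4/5)^6 ≈ 0.262.
P(at least one) = 1 − 0.262 = 0.738.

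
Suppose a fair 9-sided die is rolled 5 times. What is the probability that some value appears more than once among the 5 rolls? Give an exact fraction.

P(all 5 different) = 9/9 · 8/9 · ··· · 5/9 = 560/2187.
P(at least two equal) = 1 − 560/2187 = 1627/2187.

1627/2187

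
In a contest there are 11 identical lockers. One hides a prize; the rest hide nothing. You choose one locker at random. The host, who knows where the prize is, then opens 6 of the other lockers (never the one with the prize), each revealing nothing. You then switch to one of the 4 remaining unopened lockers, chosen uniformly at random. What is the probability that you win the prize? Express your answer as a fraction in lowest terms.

Your original locker holds the prize with probability 1/11, so the other 10 collectively hold it with probability 10/11.
The host can always find 6 empty lockers to open, so the reveals don't change that 10/11; it is now spread over the 4 remaining unopened lockers.
P(win by switching) = (10/11) · (1/4) = 5/22.

5/22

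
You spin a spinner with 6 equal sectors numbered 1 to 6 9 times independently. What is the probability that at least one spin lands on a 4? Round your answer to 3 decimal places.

P(no spin lands on a 4) = (5/6)^9 ≈ 0.194.
P(at least one) = 1 − 0.194 = 0.806.

0.806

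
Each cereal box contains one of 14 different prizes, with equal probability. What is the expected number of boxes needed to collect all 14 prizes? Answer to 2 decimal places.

After i distinct types are collected, each trial gives a new one with probability (14−i)/14, so the expected wait for the next new type is 14/(14−i).
E = 14/14 + 14/13 + 14/12 + 14/11 + 14/10 + 14/9 + 14/8 + 14/7 + 14/6 + 14/5 + 14/4 + 14/3 + 14/2 + 14/1 = 1171733/25740 ≈ 45.52.

45.52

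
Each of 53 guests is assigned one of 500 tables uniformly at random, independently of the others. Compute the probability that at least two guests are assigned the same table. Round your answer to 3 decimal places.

It's easier to compute the probability that all 53 are distinct.
P(all distinct) = 500/500 · 499/500 · ··· · 448/500 ≈ 0.057.
So the probability of at least one match is 1 − 0.057 = 0.943.

0.943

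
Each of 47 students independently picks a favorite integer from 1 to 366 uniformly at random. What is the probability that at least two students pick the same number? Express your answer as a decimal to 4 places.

It's easier to compute the probability that all 47 are distinct.
P(all distinct) = 366/366 · 365/366 · ··· · 320/366 ≈ 0.0456.
So the probability of at least one match is 1 − 0.0456 = 0.9544.

0.9544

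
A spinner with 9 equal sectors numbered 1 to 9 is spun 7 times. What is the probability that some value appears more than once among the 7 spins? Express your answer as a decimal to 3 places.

P(all 7 different) = 9/9 · 8/9 · ··· · 3/9 ≈ 0.038.
P(at least two equal) = 1 − 0.038 = 0.962.

0.962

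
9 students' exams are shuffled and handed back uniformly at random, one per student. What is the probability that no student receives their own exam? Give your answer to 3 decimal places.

This is the derangement probability: permutations of 9 with no fixed point.
D(9) = 9! · (1 − 1/1! + 1/2! − ··· + (−1)^9/9!) = 133496.
P = 133496/362880 = 16687/45360 ≈ 0.368.

0.368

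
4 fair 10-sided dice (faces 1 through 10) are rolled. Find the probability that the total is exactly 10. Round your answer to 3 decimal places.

0.008

There are 10^4 = 10000 equally likely outcomes.
The number of ordered 4-tuples from {1,…,10} summing to 10 is 84.
P(sum = 10) = 84/10000 = 21/2500 ≈ 0.008.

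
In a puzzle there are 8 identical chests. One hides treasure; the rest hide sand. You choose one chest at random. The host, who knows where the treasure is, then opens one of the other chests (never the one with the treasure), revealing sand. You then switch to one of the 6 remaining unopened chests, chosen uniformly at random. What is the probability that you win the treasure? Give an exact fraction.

Your original chest holds the treasure with probability 1/8, so the other 7 collectively hold it with probability 7/8.
The host can always find an empty chest to open, so this doesn't change that 7/8; it is now spread over the 6 remaining unopened chests.
P(win by switching) = (7/8) · (1/6) = 7/48.

7/48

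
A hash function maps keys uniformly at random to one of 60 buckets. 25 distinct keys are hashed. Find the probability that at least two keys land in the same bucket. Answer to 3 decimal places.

0.997

It's easier to compute the probability that all 25 are distinct.
P(all distinct) = 60/60 · 59/60 · ··· · 36/60 ≈ 0.003.
So the probability of at least one match is 1 − 0.003 = 0.997.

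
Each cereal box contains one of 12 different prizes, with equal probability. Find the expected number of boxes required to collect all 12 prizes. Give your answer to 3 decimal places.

37.239

After i distinct types are collected, each trial gives a new one with probability (12−i)/12, so the expected wait for the next new type is 12/(12−i).
E = 12/12 + 12/11 + 12/10 + 12/9 + 12/8 + 12/7 + 12/6 + 12/5 + 12/4 + 12/3 + 12/2 + 12/1 = 86021/2310 ≈ 37.239.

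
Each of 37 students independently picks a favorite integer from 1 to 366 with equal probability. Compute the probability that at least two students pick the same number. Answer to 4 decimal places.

It's easier to compute the probability that all 37 are distinct.
P(all distinct) = 366/366 · 365/366 · ··· · 330/366 ≈ 0.1521.
So the probability of at least one match is 1 − 0.1521 = 0.8479.

0.8479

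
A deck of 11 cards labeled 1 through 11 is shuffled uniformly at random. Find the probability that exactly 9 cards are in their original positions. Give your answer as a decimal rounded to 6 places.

0.000001

Choose which 9 of the 11 are fixed: C(11,9) = 55 ways.
The remaining 2 must have no fixed point: D(2) = 1.
P = 55·1/39916800 = 1/725760 ≈ 0.000001.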